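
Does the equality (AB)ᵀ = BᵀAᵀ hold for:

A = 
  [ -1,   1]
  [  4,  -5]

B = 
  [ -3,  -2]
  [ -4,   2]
Yes

(AB)ᵀ = 
  [ -1,   8]
  [  4, -18]

BᵀAᵀ = 
  [ -1,   8]
  [  4, -18]

Both sides are equal — this is the standard identity (AB)ᵀ = BᵀAᵀ, which holds for all A, B.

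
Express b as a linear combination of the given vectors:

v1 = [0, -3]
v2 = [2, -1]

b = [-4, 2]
c1 = 0, c2 = -2

b = 0·v1 + -2·v2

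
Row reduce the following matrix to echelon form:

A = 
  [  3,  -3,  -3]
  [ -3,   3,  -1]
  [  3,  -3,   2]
Row operations:
R2 → R2 + (1)·R1
R3 → R3 - (1)·R1
R3 → R3 + (5/4)·R2

Resulting echelon form:
REF = 
  [  3,  -3,  -3]
  [  0,   0,  -4]
  [  0,   0,   0]

Rank = 2 (number of non-zero pivot rows).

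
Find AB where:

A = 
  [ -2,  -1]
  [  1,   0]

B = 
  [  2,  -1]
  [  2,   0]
A is 2×2 and B is 2×2, so AB is 2×2. Each entry is (row of A)·(column of B):
AB[1,1] = (-2)(2) + (-1)(2) = -6
AB[1,2] = (-2)(-1) + (-1)(0) = 2
AB[2,1] = (1)(2) + (0)(2) = 2
AB[2,2] = (1)(-1) + (0)(0) = -1

AB = 
  [ -6,   2]
  [  2,  -1]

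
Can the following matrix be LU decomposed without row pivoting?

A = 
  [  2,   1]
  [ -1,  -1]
Yes.
A[1,1] = 2 ≠ 0, so Gaussian elimination proceeds without a row swap: multiplier ℓ₂₁ = (-1)/(2) = -1/2, and U[2,2] = -1 - (-1/2)(1) = -1/2.
L = 
  [   1,    0]
  [-1/2,    1]
U = 
  [   2,    1]
  [   0, -1/2]
Check row 2 of LU: [(-1/2)(2), (-1/2)(1) + (-1/2)] = [-1, -1] = row 2 of A ✓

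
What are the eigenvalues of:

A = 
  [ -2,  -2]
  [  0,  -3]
λ = -2, -3

tr(A) = -5, det(A) = 6
Characteristic polynomial: λ² - tr(A)λ + det(A) = λ² + 5λ + 6
λ² + 5λ + 6 = (λ + 3)(λ + 2)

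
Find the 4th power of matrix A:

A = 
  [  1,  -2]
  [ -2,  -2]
A² = A·A:
A²[1,1] = (1)(1) + (-2)(-2) = 5
A²[1,2] = (1)(-2) + (-2)(-2) = 2
A²[2,1] = (-2)(1) + (-2)(-2) = 2
A²[2,2] = (-2)(-2) + (-2)(-2) = 8
A² = 
  [  5,   2]
  [  2,   8]

A^3 = A^2·A:
A^3[1,1] = (5)(1) + (2)(-2) = 1
A^3[1,2] = (5)(-2) + (2)(-2) = -14
A^3[2,1] = (2)(1) + (8)(-2) = -14
A^3[2,2] = (2)(-2) + (8)(-2) = -20
A^3 = 
  [  1, -14]
  [-14, -20]

A^4 = A^3·A:
A^4[1,1] = (1)(1) + (-14)(-2) = 29
A^4[1,2] = (1)(-2) + (-14)(-2) = 26
A^4[2,1] = (-14)(1) + (-20)(-2) = 26
A^4[2,2] = (-14)(-2) + (-20)(-2) = 68
A^4 = 
  [ 29,  26]
  [ 26,  68]

Therefore
A^4 = 
  [ 29,  26]
  [ 26,  68]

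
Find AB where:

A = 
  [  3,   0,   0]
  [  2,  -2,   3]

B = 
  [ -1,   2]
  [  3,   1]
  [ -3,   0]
A is 2×3 and B is 3×2, so AB is 2×2. Each entry is (row of A)·(column of B):
AB[1,1] = (3)(-1) + (0)(3) + (0)(-3) = -3
AB[1,2] = (3)(2) + (0)(1) + (0)(0) = 6
AB[2,1] = (2)(-1) + (-2)(3) + (3)(-3) = -17
AB[2,2] = (2)(2) + (-2)(1) + (3)(0) = 2

AB = 
  [ -3,   6]
  [-17,   2]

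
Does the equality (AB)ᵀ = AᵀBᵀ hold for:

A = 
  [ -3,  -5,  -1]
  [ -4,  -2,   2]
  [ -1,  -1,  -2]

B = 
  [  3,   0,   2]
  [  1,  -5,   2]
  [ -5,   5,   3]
No

(AB)ᵀ = 
  [ -9, -24,   6]
  [ 20,  20,  -5]
  [-19,  -6, -10]

AᵀBᵀ = 
  [-11,  15,  -8]
  [-17,   3,  12]
  [ -7, -15,   9]

The two matrices differ, so (AB)ᵀ ≠ AᵀBᵀ in general. The correct identity is (AB)ᵀ = BᵀAᵀ.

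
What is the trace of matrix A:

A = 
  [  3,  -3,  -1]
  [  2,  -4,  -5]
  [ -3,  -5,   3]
2

tr(A) = 3 + -4 + 3 = 2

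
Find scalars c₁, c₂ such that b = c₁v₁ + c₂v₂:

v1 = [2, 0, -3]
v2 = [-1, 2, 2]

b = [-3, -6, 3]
c1 = -3, c2 = -3

b = -3·v1 + -3·v2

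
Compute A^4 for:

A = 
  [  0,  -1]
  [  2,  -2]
A² = A·A:
A²[1,1] = (0)(0) + (-1)(2) = -2
A²[1,2] = (0)(-1) + (-1)(-2) = 2
A²[2,1] = (2)(0) + (-2)(2) = -4
A²[2,2] = (2)(-1) + (-2)(-2) = 2
A² = 
  [ -2,   2]
  [ -4,   2]

A^3 = A^2·A:
A^3[1,1] = (-2)(0) + (2)(2) = 4
A^3[1,2] = (-2)(-1) + (2)(-2) = -2
A^3[2,1] = (-4)(0) + (2)(2) = 4
A^3[2,2] = (-4)(-1) + (2)(-2) = 0
A^3 = 
  [  4,  -2]
  [  4,   0]

A^4 = A^3·A:
A^4[1,1] = (4)(0) + (-2)(2) = -4
A^4[1,2] = (4)(-1) + (-2)(-2) = 0
A^4[2,1] = (4)(0) + (0)(2) = 0
A^4[2,2] = (4)(-1) + (0)(-2) = -4
A^4 = 
  [ -4,   0]
  [  0,  -4]

Therefore
A^4 = 
  [ -4,   0]
  [  0,  -4]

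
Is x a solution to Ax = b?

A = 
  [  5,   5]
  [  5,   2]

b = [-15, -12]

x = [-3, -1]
No

Ax = [-20, -17] ≠ b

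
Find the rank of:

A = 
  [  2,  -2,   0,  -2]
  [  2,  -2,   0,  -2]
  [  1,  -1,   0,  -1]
Row reduce:
R2 → R2 - (1)·R1
R3 → R3 - (1/2)·R1
REF = 
  [  2,  -2,   0,  -2]
  [  0,   0,   0,   0]
  [  0,   0,   0,   0]
Pivot columns: 1 → 1 pivot.

rank(A) = 1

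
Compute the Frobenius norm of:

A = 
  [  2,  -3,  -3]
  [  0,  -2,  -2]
||A||_F = 5.477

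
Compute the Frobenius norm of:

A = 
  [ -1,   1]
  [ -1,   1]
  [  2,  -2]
||A||_F = 3.464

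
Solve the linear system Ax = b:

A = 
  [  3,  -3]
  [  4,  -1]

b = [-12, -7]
Row reduce the augmented matrix [A|b]:
R2 → R2 - (4/3)·R1
REF = 
  [  3,  -3, -12]
  [  0,   3,   9]

Back-substitution:
x₂ = 9 / 3 = 3
x₁ = (-12 - (-3)(3)) / 3 = -1

x = [-1, 3]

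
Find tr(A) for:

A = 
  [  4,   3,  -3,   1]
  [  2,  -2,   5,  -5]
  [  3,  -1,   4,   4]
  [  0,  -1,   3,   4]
10

tr(A) = 4 + -2 + 4 + 4 = 10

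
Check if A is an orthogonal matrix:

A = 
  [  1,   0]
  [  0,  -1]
Yes

AᵀA = 
  [  1,   0]
  [  0,   1]
= I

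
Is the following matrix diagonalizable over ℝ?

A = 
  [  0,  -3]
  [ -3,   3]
Yes

tr(A) = 3, det(A) = -9
Characteristic polynomial: λ² - tr(A)λ + det(A) = λ² - 3λ - 9
λ² - 3λ - 9 = 0  ⇒  λ = (3 ± √((-3)² - 4·(-9)))/2 = (3 ± √(45))/2
  = (3 + 3√5)/2,  (3 - 3√5)/2
Eigenvalues: (3 + 3√5)/2, (3 - 3√5)/2  (≈ 4.854, -1.854)
The two irrational eigenvalues are distinct (simple), so each has alg. mult. = geom. mult. = 1.
Sum of geometric multiplicities equals n, so A has n independent eigenvectors.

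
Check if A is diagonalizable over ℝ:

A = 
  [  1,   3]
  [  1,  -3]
Yes

tr(A) = -2, det(A) = -6
Characteristic polynomial: λ² - tr(A)λ + det(A) = λ² + 2λ - 6
λ² + 2λ - 6 = 0  ⇒  λ = (-2 ± √((2)² - 4·(-6)))/2 = (-2 ± √(28))/2
  = -1 + √7,  -1 - √7
Eigenvalues: -1 + √7, -1 - √7  (≈ 1.646, -3.646)
The two irrational eigenvalues are distinct (simple), so each has alg. mult. = geom. mult. = 1.
Sum of geometric multiplicities equals n, so A has n independent eigenvectors.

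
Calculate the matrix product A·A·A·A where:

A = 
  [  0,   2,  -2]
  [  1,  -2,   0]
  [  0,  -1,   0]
A² = A·A:
A²[1,1] = (0)(0) + (2)(1) + (-2)(0) = 2
A²[1,2] = (0)(2) + (2)(-2) + (-2)(-1) = -2
A²[1,3] = (0)(-2) + (2)(0) + (-2)(0) = 0
A²[2,1] = (1)(0) + (-2)(1) + (0)(0) = -2
A²[2,2] = (1)(2) + (-2)(-2) + (0)(-1) = 6
A²[2,3] = (1)(-2) + (-2)(0) + (0)(0) = -2
A²[3,1] = (0)(0) + (-1)(1) + (0)(0) = -1
A²[3,2] = (0)(2) + (-1)(-2) + (0)(-1) = 2
A²[3,3] = (0)(-2) + (-1)(0) + (0)(0) = 0
A² = 
  [  2,  -2,   0]
  [ -2,   6,  -2]
  [ -1,   2,   0]

A^3 = A^2·A:
A^3[1,1] = (2)(0) + (-2)(1) + (0)(0) = -2
A^3[1,2] = (2)(2) + (-2)(-2) + (0)(-1) = 8
A^3[1,3] = (2)(-2) + (-2)(0) + (0)(0) = -4
A^3[2,1] = (-2)(0) + (6)(1) + (-2)(0) = 6
A^3[2,2] = (-2)(2) + (6)(-2) + (-2)(-1) = -14
A^3[2,3] = (-2)(-2) + (6)(0) + (-2)(0) = 4
A^3[3,1] = (-1)(0) + (2)(1) + (0)(0) = 2
A^3[3,2] = (-1)(2) + (2)(-2) + (0)(-1) = -6
A^3[3,3] = (-1)(-2) + (2)(0) + (0)(0) = 2
A^3 = 
  [ -2,   8,  -4]
  [  6, -14,   4]
  [  2,  -6,   2]

A^4 = A^3·A:
A^4[1,1] = (-2)(0) + (8)(1) + (-4)(0) = 8
A^4[1,2] = (-2)(2) + (8)(-2) + (-4)(-1) = -16
A^4[1,3] = (-2)(-2) + (8)(0) + (-4)(0) = 4
A^4[2,1] = (6)(0) + (-14)(1) + (4)(0) = -14
A^4[2,2] = (6)(2) + (-14)(-2) + (4)(-1) = 36
A^4[2,3] = (6)(-2) + (-14)(0) + (4)(0) = -12
A^4[3,1] = (2)(0) + (-6)(1) + (2)(0) = -6
A^4[3,2] = (2)(2) + (-6)(-2) + (2)(-1) = 14
A^4[3,3] = (2)(-2) + (-6)(0) + (2)(0) = -4
A^4 = 
  [  8, -16,   4]
  [-14,  36, -12]
  [ -6,  14,  -4]

Therefore
A^4 = 
  [  8, -16,   4]
  [-14,  36, -12]
  [ -6,  14,  -4]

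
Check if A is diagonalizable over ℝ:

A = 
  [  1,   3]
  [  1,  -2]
Yes

tr(A) = -1, det(A) = -5
Characteristic polynomial: λ² - tr(A)λ + det(A) = λ² + λ - 5
λ² + λ - 5 = 0  ⇒  λ = (-1 ± √((1)² - 4·(-5)))/2 = (-1 ± √(21))/2
  = (-1 + √21)/2,  (-1 - √21)/2
Eigenvalues: (-1 + √21)/2, (-1 - √21)/2  (≈ 1.791, -2.791)
The two irrational eigenvalues are distinct (simple), so each has alg. mult. = geom. mult. = 1.
Sum of geometric multiplicities equals n, so A has n independent eigenvectors.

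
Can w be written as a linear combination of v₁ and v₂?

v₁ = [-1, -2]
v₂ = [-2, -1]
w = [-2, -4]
Yes

Form the augmented matrix and row-reduce:
[v₁|v₂|w] = 
  [ -1,  -2,  -2]
  [ -2,  -1,  -4]
R2 → R2 - (2)·R1
REF = 
  [ -1,  -2,  -2]
  [  0,   3,   0]

No row of the form [0 0 | nonzero], so the system is consistent. Back-substitution gives c₁ = 2, c₂ = 0: w = (2)·v₁ + (0)·v₂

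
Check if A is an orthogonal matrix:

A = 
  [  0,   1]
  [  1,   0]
Yes

AᵀA = 
  [  1,   0]
  [  0,   1]
= I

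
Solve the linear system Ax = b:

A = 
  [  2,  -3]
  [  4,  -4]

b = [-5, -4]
x = [2, 3]

Row reduce the augmented matrix [A|b]:
R2 → R2 - (2)·R1
REF = 
  [  2,  -3,  -5]
  [  0,   2,   6]

Back-substitution:
x₂ = 6 / 2 = 3
x₁ = (-5 - (-3)(3)) / 2 = 2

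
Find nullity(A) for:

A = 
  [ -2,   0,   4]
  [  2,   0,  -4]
nullity(A) = 2

Row reduce:
R2 → R2 + (1)·R1
REF = 
  [ -2,   0,   4]
  [  0,   0,   0]
Pivot columns: 1 → 1 pivot.
rank(A) = 1, so nullity(A) = 3 - 1 = 2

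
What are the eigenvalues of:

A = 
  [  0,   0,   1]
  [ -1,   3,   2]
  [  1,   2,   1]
λ = 1, (3 + √29)/2, (3 - √29)/2  (≈ 1, 4.193, -1.193)

Characteristic polynomial: det(λI - A) = λ³ - 4λ² - 2λ + 5
Testing integer divisors of the constant term: p(1) = 0, so (λ - 1) is a factor:
p(λ) = (λ - 1)(λ² - 3λ - 5)
λ² - 3λ - 5 = 0  ⇒  λ = (3 ± √((-3)² - 4·(-5)))/2 = (3 ± √(29))/2
  = (3 + √29)/2,  (3 - √29)/2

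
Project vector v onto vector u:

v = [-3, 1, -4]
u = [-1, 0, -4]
proj_u(v) = [-19/17, 0, -76/17]

v·u = (-3)(-1) + (1)(0) + (-4)(-4) = 19
u·u = (-1)² + (0)² + (-4)² = 17
proj_u(v) = (v·u / u·u) × u = (19/17) × u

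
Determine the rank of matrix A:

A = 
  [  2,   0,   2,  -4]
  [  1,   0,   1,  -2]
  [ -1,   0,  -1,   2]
Row reduce:
R2 → R2 - (1/2)·R1
R3 → R3 + (1/2)·R1
REF = 
  [  2,   0,   2,  -4]
  [  0,   0,   0,   0]
  [  0,   0,   0,   0]
Pivot columns: 1 → 1 pivot.

rank(A) = 1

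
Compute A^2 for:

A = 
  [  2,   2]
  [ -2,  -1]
A² = A·A:
A²[1,1] = (2)(2) + (2)(-2) = 0
A²[1,2] = (2)(2) + (2)(-1) = 2
A²[2,1] = (-2)(2) + (-1)(-2) = -2
A²[2,2] = (-2)(2) + (-1)(-1) = -3
A² = 
  [  0,   2]
  [ -2,  -3]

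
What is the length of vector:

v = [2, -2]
2.828

||v||₂ = √((2)² + (-2)²) = √8 = 2.828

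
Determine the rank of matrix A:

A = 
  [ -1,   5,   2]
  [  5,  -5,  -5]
rank(A) = 2

Row reduce:
R2 → R2 + (5)·R1
REF = 
  [ -1,   5,   2]
  [  0,  20,   5]
Pivot columns: 1, 2 → 2 pivots.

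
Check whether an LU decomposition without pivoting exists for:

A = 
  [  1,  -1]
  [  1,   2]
Yes.
A[1,1] = 1 ≠ 0, so Gaussian elimination proceeds without a row swap: multiplier ℓ₂₁ = (1)/(1) = 1, and U[2,2] = 2 - (1)(-1) = 3.
L = 
  [  1,   0]
  [  1,   1]
U = 
  [  1,  -1]
  [  0,   3]
Check row 2 of LU: [(1)(1), (1)(-1) + 3] = [1, 2] = row 2 of A ✓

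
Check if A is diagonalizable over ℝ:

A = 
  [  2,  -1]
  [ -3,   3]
Yes

tr(A) = 5, det(A) = 3
Characteristic polynomial: λ² - tr(A)λ + det(A) = λ² - 5λ + 3
λ² - 5λ + 3 = 0  ⇒  λ = (5 ± √((-5)² - 4·(3)))/2 = (5 ± √(13))/2
  = (5 + √13)/2,  (5 - √13)/2
Eigenvalues: (5 + √13)/2, (5 - √13)/2  (≈ 4.303, 0.6972)
The two irrational eigenvalues are distinct (simple), so each has alg. mult. = geom. mult. = 1.
Sum of geometric multiplicities equals n, so A has n independent eigenvectors.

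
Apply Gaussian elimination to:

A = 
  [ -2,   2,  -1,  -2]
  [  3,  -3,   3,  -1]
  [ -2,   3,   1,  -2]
Row operations:
R2 → R2 + (3/2)·R1
R3 → R3 - (1)·R1
Swap R2 ↔ R3

Resulting echelon form:
REF = 
  [ -2,   2,  -1,  -2]
  [  0,   1,   2,   0]
  [  0,   0, 3/2,  -4]

Rank = 3 (number of non-zero pivot rows).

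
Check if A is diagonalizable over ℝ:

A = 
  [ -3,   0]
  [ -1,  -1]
Yes

tr(A) = -4, det(A) = 3
Characteristic polynomial: λ² - tr(A)λ + det(A) = λ² + 4λ + 3
λ² + 4λ + 3 = (λ + 3)(λ + 1)
Eigenvalues: -1, -3
λ=-3: alg. mult. = 1, geom. mult. = 2 - rank(A - (-3)I) = 2 - 1 = 1
λ=-1: alg. mult. = 1, geom. mult. = 2 - rank(A - (-1)I) = 2 - 1 = 1
Sum of geometric multiplicities equals n, so A has n independent eigenvectors.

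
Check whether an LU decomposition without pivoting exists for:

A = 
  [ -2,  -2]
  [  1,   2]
Yes.
A[1,1] = -2 ≠ 0, so Gaussian elimination proceeds without a row swap: multiplier ℓ₂₁ = (1)/(-2) = -1/2, and U[2,2] = 2 - (-1/2)(-2) = 1.
L = 
  [   1,    0]
  [-1/2,    1]
U = 
  [ -2,  -2]
  [  0,   1]
Check row 2 of LU: [(-1/2)(-2), (-1/2)(-2) + 1] = [1, 2] = row 2 of A ✓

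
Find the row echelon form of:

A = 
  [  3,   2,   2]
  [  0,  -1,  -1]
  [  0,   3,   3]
Row operations:
R3 → R3 + (3)·R2

Resulting echelon form:
REF = 
  [  3,   2,   2]
  [  0,  -1,  -1]
  [  0,   0,   0]

Rank = 2 (number of non-zero pivot rows).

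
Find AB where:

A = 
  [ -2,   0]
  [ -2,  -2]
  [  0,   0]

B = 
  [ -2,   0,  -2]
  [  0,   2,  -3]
A is 3×2 and B is 2×3, so AB is 3×3. Each entry is (row of A)·(column of B):
AB[1,1] = (-2)(-2) + (0)(0) = 4
AB[1,2] = (-2)(0) + (0)(2) = 0
AB[1,3] = (-2)(-2) + (0)(-3) = 4
AB[2,1] = (-2)(-2) + (-2)(0) = 4
AB[2,2] = (-2)(0) + (-2)(2) = -4
AB[2,3] = (-2)(-2) + (-2)(-3) = 10
AB[3,1] = (0)(-2) + (0)(0) = 0
AB[3,2] = (0)(0) + (0)(2) = 0
AB[3,3] = (0)(-2) + (0)(-3) = 0

AB = 
  [  4,   0,   4]
  [  4,  -4,  10]
  [  0,   0,   0]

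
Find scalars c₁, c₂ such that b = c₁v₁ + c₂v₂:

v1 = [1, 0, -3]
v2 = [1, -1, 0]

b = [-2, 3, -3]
c1 = 1, c2 = -3

b = 1·v1 + -3·v2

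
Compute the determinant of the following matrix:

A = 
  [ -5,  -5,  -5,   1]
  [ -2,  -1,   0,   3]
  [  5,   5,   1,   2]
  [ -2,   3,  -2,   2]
-378

Cofactor expansion along row 1: det(A) = a₁₁M₁₁ - a₁₂M₁₂ + a₁₃M₁₃ - a₁₄M₁₄

M₁₁ = det[[-1, 0, 3]; [5, 1, 2]; [3, -2, 2]]
  = (-1)·((1)(2) - (2)(-2)) - (0)·((5)(2) - (2)(3)) + (3)·((5)(-2) - (1)(3))
  = (-1)(6) - (0)(4) + (3)(-13)
  = -45
M₁₂ = det[[-2, 0, 3]; [5, 1, 2]; [-2, -2, 2]]
  = (-2)·((1)(2) - (2)(-2)) - (0)·((5)(2) - (2)(-2)) + (3)·((5)(-2) - (1)(-2))
  = (-2)(6) - (0)(14) + (3)(-8)
  = -36
M₁₃ = det[[-2, -1, 3]; [5, 5, 2]; [-2, 3, 2]]
  = (-2)·((5)(2) - (2)(3)) - (-1)·((5)(2) - (2)(-2)) + (3)·((5)(3) - (5)(-2))
  = (-2)(4) - (-1)(14) + (3)(25)
  = 81
M₁₄ = det[[-2, -1, 0]; [5, 5, 1]; [-2, 3, -2]]
  = (-2)·((5)(-2) - (1)(3)) - (-1)·((5)(-2) - (1)(-2)) + (0)·((5)(3) - (5)(-2))
  = (-2)(-13) - (-1)(-8) + (0)(25)
  = 18

det(A) = (-5)(-45) - (-5)(-36) + (-5)(81) - (1)(18) = -378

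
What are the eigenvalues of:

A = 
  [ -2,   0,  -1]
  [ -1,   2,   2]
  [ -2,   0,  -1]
λ = 0, 2, -3

Characteristic polynomial: det(λI - A) = λ³ + λ² - 6λ
The constant term is 0, so λ = 0 is a root: p(λ) = λ(λ² + λ - 6)
λ² + λ - 6 = (λ + 3)(λ - 2)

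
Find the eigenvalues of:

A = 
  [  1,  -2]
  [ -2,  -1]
tr(A) = 0, det(A) = -5
Characteristic polynomial: λ² - tr(A)λ + det(A) = λ² - 5
λ² - 5 = 0  ⇒  λ = (0 ± √((0)² - 4·(-5)))/2 = (0 ± √(20))/2
  = √5,  -√5

λ = √5, -√5  (≈ 2.236, -2.236)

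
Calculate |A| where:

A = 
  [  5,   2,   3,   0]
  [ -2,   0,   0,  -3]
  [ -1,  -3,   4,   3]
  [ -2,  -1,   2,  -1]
35

Cofactor expansion along row 1: det(A) = a₁₁M₁₁ - a₁₂M₁₂ + a₁₃M₁₃ - a₁₄M₁₄

M₁₁ = det[[0, 0, -3]; [-3, 4, 3]; [-1, 2, -1]]
  = (0)·((4)(-1) - (3)(2)) - (0)·((-3)(-1) - (3)(-1)) + (-3)·((-3)(2) - (4)(-1))
  = (0)(-10) - (0)(6) + (-3)(-2)
  = 6
M₁₂ = det[[-2, 0, -3]; [-1, 4, 3]; [-2, 2, -1]]
  = (-2)·((4)(-1) - (3)(2)) - (0)·((-1)(-1) - (3)(-2)) + (-3)·((-1)(2) - (4)(-2))
  = (-2)(-10) - (0)(7) + (-3)(6)
  = 2
M₁₃ = det[[-2, 0, -3]; [-1, -3, 3]; [-2, -1, -1]]
  = (-2)·((-3)(-1) - (3)(-1)) - (0)·((-1)(-1) - (3)(-2)) + (-3)·((-1)(-1) - (-3)(-2))
  = (-2)(6) - (0)(7) + (-3)(-5)
  = 3
M₁₄ = det[[-2, 0, 0]; [-1, -3, 4]; [-2, -1, 2]]
  = (-2)·((-3)(2) - (4)(-1)) - (0)·((-1)(2) - (4)(-2)) + (0)·((-1)(-1) - (-3)(-2))
  = (-2)(-2) - (0)(6) + (0)(-5)
  = 4

det(A) = (5)(6) - (2)(2) + (3)(3) - (0)(4) = 35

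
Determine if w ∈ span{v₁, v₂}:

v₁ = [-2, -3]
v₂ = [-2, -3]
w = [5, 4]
No

Form the augmented matrix and row-reduce:
[v₁|v₂|w] = 
  [ -2,  -2,   5]
  [ -3,  -3,   4]
R2 → R2 - (3/2)·R1
REF = 
  [  -2,   -2,    5]
  [   0,    0, -7/2]

Row 2 reads [0 0 | -7/2], i.e. 0 = -7/2, so the system is inconsistent and w ∉ span{v₁, v₂}.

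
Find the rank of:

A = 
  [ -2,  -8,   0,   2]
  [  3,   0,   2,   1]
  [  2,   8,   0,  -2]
Row reduce:
R2 → R2 + (3/2)·R1
R3 → R3 + (1)·R1
REF = 
  [ -2,  -8,   0,   2]
  [  0, -12,   2,   4]
  [  0,   0,   0,   0]
Pivot columns: 1, 2 → 2 pivots.

rank(A) = 2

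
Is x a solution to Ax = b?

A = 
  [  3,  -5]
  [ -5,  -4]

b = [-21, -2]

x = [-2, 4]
No

Ax = [-26, -6] ≠ b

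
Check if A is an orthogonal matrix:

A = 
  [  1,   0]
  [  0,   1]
Yes

AᵀA = 
  [  1,   0]
  [  0,   1]
= I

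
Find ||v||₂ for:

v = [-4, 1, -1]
4.243

||v||₂ = √((-4)² + (1)² + (-1)²) = √18 = 4.243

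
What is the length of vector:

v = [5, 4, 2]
6.708

||v||₂ = √((5)² + (4)² + (2)²) = √45 = 6.708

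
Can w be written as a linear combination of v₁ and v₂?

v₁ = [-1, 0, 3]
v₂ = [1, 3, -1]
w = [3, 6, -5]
Yes

Form the augmented matrix and row-reduce:
[v₁|v₂|w] = 
  [ -1,   1,   3]
  [  0,   3,   6]
  [  3,  -1,  -5]
R3 → R3 + (3)·R1
R3 → R3 - (2/3)·R2
REF = 
  [ -1,   1,   3]
  [  0,   3,   6]
  [  0,   0,   0]

No row of the form [0 0 | nonzero], so the system is consistent. Back-substitution gives c₁ = -1, c₂ = 2: w = (-1)·v₁ + (2)·v₂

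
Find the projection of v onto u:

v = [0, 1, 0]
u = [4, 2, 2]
proj_u(v) = [1/3, 1/6, 1/6]

v·u = (0)(4) + (1)(2) + (0)(2) = 2
u·u = (4)² + (2)² + (2)² = 24
proj_u(v) = (v·u / u·u) × u = (2/24) × u = (1/12) × u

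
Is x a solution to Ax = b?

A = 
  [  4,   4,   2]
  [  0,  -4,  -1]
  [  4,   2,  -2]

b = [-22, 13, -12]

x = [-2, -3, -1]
Yes

Ax = [-22, 13, -12] = b ✓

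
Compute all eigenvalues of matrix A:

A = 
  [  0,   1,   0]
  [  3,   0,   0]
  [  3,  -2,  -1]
Characteristic polynomial: det(λI - A) = λ³ + λ² - 3λ - 3
Testing integer divisors of the constant term: p(-1) = 0, so (λ + 1) is a factor:
p(λ) = (λ + 1)(λ² - 3)
λ² - 3 = 0  ⇒  λ = (0 ± √((0)² - 4·(-3)))/2 = (0 ± √(12))/2
  = √3,  -√3

λ = -1, √3, -√3  (≈ -1, 1.732, -1.732)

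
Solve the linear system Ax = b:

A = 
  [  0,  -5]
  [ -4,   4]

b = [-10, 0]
Row reduce the augmented matrix [A|b]:
Swap R1 ↔ R2
REF = 
  [ -4,   4,   0]
  [  0,  -5, -10]

Back-substitution:
x₂ = (-10) / (-5) = 2
x₁ = (0 - (4)(2)) / (-4) = 2

x = [2, 2]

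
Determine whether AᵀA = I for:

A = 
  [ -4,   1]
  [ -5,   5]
No

AᵀA = 
  [ 41, -29]
  [-29,  26]
≠ I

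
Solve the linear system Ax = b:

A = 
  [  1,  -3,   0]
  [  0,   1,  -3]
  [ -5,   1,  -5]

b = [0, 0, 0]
Row reduce the augmented matrix [A|b]:
R3 → R3 + (5)·R1
R3 → R3 + (14)·R2
REF = 
  [  1,  -3,   0,   0]
  [  0,   1,  -3,   0]
  [  0,   0, -47,   0]

Back-substitution:
x₃ = 0 / (-47) = 0
x₂ = (0 - (-3)(0)) / 1 = 0
x₁ = (0 - (-3)(0) - (0)(0)) / 1 = 0

x = [0, 0, 0]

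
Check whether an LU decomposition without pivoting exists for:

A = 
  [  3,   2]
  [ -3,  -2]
Yes.
A[1,1] = 3 ≠ 0, so Gaussian elimination proceeds without a row swap: multiplier ℓ₂₁ = (-3)/(3) = -1, and U[2,2] = -2 - (-1)(2) = 0.
L = 
  [  1,   0]
  [ -1,   1]
U = 
  [  3,   2]
  [  0,   0]
Check row 2 of LU: [(-1)(3), (-1)(2) + 0] = [-3, -2] = row 2 of A ✓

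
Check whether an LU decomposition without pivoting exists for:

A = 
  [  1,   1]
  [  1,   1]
Yes.
A[1,1] = 1 ≠ 0, so Gaussian elimination proceeds without a row swap: multiplier ℓ₂₁ = (1)/(1) = 1, and U[2,2] = 1 - (1)(1) = 0.
L = 
  [  1,   0]
  [  1,   1]
U = 
  [  1,   1]
  [  0,   0]
Check row 2 of LU: [(1)(1), (1)(1) + 0] = [1, 1] = row 2 of A ✓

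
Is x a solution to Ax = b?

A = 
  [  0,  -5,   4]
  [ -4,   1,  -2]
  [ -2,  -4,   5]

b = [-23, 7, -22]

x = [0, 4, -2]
No

Ax = [-28, 8, -26] ≠ b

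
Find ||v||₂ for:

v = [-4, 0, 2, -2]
4.899

||v||₂ = √((-4)² + (0)² + (2)² + (-2)²) = √24 = 4.899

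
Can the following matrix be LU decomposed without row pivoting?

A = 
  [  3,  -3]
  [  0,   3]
Yes.
A[1,1] = 3 ≠ 0, so Gaussian elimination proceeds without a row swap: multiplier ℓ₂₁ = (0)/(3) = 0, and U[2,2] = 3 - (0)(-3) = 3.
L = 
  [  1,   0]
  [  0,   1]
U = 
  [  3,  -3]
  [  0,   3]
Check row 2 of LU: [(0)(3), (0)(-3) + 3] = [0, 3] = row 2 of A ✓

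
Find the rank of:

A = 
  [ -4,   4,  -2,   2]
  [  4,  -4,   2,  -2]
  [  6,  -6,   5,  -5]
Row reduce:
R2 → R2 + (1)·R1
R3 → R3 + (3/2)·R1
Swap R2 ↔ R3
REF = 
  [ -4,   4,  -2,   2]
  [  0,   0,   2,  -2]
  [  0,   0,   0,   0]
Pivot columns: 1, 3 → 2 pivots.

rank(A) = 2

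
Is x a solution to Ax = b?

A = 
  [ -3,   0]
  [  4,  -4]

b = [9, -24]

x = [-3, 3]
Yes

Ax = [9, -24] = b ✓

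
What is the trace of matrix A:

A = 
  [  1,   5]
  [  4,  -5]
-4

tr(A) = 1 + -5 = -4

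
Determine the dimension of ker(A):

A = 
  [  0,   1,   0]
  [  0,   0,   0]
nullity(A) = 2

Row reduce:
(no row operations needed)
REF = 
  [  0,   1,   0]
  [  0,   0,   0]
Pivot columns: 2 → 1 pivot.
rank(A) = 1, so nullity(A) = 3 - 1 = 2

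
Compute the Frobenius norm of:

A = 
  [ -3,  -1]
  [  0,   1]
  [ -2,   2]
||A||_F = 4.359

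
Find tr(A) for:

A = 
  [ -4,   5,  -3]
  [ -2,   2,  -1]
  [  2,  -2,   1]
-1

tr(A) = -4 + 2 + 1 = -1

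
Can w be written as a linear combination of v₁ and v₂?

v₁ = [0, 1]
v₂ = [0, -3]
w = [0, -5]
Yes

Form the augmented matrix and row-reduce:
[v₁|v₂|w] = 
  [  0,   0,   0]
  [  1,  -3,  -5]
Swap R1 ↔ R2
REF = 
  [  1,  -3,  -5]
  [  0,   0,   0]

No row of the form [0 0 | nonzero], so the system is consistent. Back-substitution gives c₁ = -5, c₂ = 0: w = (-5)·v₁ + (0)·v₂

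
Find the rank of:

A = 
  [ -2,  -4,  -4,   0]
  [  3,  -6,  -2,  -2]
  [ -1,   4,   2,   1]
rank(A) = 2

Row reduce:
R2 → R2 + (3/2)·R1
R3 → R3 - (1/2)·R1
R3 → R3 + (1/2)·R2
REF = 
  [ -2,  -4,  -4,   0]
  [  0, -12,  -8,  -2]
  [  0,   0,   0,   0]
Pivot columns: 1, 2 → 2 pivots.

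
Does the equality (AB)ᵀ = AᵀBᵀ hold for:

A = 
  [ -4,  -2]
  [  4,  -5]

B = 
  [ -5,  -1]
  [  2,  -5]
No

(AB)ᵀ = 
  [ 16, -30]
  [ 14,  21]

AᵀBᵀ = 
  [ 16, -28]
  [ 15,  21]

The two matrices differ, so (AB)ᵀ ≠ AᵀBᵀ in general. The correct identity is (AB)ᵀ = BᵀAᵀ.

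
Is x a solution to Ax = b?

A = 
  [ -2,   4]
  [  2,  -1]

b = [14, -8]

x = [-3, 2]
Yes

Ax = [14, -8] = b ✓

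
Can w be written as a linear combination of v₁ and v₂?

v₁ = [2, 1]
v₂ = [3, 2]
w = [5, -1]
Yes

Form the augmented matrix and row-reduce:
[v₁|v₂|w] = 
  [  2,   3,   5]
  [  1,   2,  -1]
R2 → R2 - (1/2)·R1
REF = 
  [   2,    3,    5]
  [   0,  1/2, -7/2]

No row of the form [0 0 | nonzero], so the system is consistent. Back-substitution gives c₁ = 13, c₂ = -7: w = (13)·v₁ + (-7)·v₂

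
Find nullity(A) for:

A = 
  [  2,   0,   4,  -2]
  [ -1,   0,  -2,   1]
nullity(A) = 3

Row reduce:
R2 → R2 + (1/2)·R1
REF = 
  [  2,   0,   4,  -2]
  [  0,   0,   0,   0]
Pivot columns: 1 → 1 pivot.
rank(A) = 1, so nullity(A) = 4 - 1 = 3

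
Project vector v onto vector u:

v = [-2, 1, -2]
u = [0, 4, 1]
proj_u(v) = [0, 8/17, 2/17]

v·u = (-2)(0) + (1)(4) + (-2)(1) = 2
u·u = (0)² + (4)² + (1)² = 17
proj_u(v) = (v·u / u·u) × u = (2/17) × u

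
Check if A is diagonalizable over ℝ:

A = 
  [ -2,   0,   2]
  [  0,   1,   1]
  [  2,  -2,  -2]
No

Characteristic polynomial: det(λI - A) = λ³ + 3λ² - 2λ + 4
By the rational root theorem any rational root is an integer dividing 4; none of those is a root, so p(λ) has no rational roots and hence (being an irreducible cubic) no repeated roots.
Discriminant of the cubic: Δ = -1228
Δ < 0 ⇒ one real eigenvalue and a complex-conjugate pair: λ ≈ -3.803, 0.4013 + 0.9439i, 0.4013 - 0.9439i
Has complex eigenvalues (not diagonalizable over ℝ).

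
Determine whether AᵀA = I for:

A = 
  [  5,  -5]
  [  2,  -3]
No

AᵀA = 
  [ 29, -31]
  [-31,  34]
≠ I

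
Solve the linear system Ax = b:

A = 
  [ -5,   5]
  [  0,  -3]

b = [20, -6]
x = [-2, 2]

Row reduce the augmented matrix [A|b]:
(already in echelon form)
REF = 
  [ -5,   5,  20]
  [  0,  -3,  -6]

Back-substitution:
x₂ = (-6) / (-3) = 2
x₁ = (20 - (5)(2)) / (-5) = -2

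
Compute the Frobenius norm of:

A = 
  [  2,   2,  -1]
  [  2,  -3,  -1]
||A||_F = 4.796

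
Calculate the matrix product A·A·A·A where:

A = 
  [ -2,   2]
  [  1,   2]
A^4 = 
  [ 36,   0]
  [  0,  36]

A² = A·A:
A²[1,1] = (-2)(-2) + (2)(1) = 6
A²[1,2] = (-2)(2) + (2)(2) = 0
A²[2,1] = (1)(-2) + (2)(1) = 0
A²[2,2] = (1)(2) + (2)(2) = 6
A² = 
  [  6,   0]
  [  0,   6]

A^3 = A^2·A:
A^3[1,1] = (6)(-2) + (0)(1) = -12
A^3[1,2] = (6)(2) + (0)(2) = 12
A^3[2,1] = (0)(-2) + (6)(1) = 6
A^3[2,2] = (0)(2) + (6)(2) = 12
A^3 = 
  [-12,  12]
  [  6,  12]

A^4 = A^3·A:
A^4[1,1] = (-12)(-2) + (12)(1) = 36
A^4[1,2] = (-12)(2) + (12)(2) = 0
A^4[2,1] = (6)(-2) + (12)(1) = 0
A^4[2,2] = (6)(2) + (12)(2) = 36
A^4 = 
  [ 36,   0]
  [  0,  36]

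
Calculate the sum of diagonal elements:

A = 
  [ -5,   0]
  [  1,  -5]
-10

tr(A) = -5 + -5 = -10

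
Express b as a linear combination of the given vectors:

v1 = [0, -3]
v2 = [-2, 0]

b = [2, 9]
c1 = -3, c2 = -1

b = -3·v1 + -1·v2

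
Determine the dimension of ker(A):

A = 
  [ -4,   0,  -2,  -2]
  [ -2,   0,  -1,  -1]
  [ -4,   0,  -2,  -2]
nullity(A) = 3

Row reduce:
R2 → R2 - (1/2)·R1
R3 → R3 - (1)·R1
REF = 
  [ -4,   0,  -2,  -2]
  [  0,   0,   0,   0]
  [  0,   0,   0,   0]
Pivot columns: 1 → 1 pivot.
rank(A) = 1, so nullity(A) = 4 - 1 = 3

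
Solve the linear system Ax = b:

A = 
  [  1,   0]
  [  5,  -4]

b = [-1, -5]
x = [-1, 0]

Row reduce the augmented matrix [A|b]:
R2 → R2 - (5)·R1
REF = 
  [  1,   0,  -1]
  [  0,  -4,   0]

Back-substitution:
x₂ = 0 / (-4) = 0
x₁ = (-1 - (0)(0)) / 1 = -1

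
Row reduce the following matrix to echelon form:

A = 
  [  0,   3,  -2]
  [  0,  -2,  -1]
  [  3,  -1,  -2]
Row operations:
Swap R1 ↔ R3
R3 → R3 + (3/2)·R2

Resulting echelon form:
REF = 
  [   3,   -1,   -2]
  [   0,   -2,   -1]
  [   0,    0, -7/2]

Rank = 3 (number of non-zero pivot rows).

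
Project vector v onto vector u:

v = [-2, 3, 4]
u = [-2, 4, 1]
proj_u(v) = [-40/21, 80/21, 20/21]

v·u = (-2)(-2) + (3)(4) + (4)(1) = 20
u·u = (-2)² + (4)² + (1)² = 21
proj_u(v) = (v·u / u·u) × u = (20/21) × u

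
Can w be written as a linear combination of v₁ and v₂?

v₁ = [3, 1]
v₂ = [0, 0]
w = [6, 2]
Yes

Form the augmented matrix and row-reduce:
[v₁|v₂|w] = 
  [  3,   0,   6]
  [  1,   0,   2]
R2 → R2 - (1/3)·R1
REF = 
  [  3,   0,   6]
  [  0,   0,   0]

No row of the form [0 0 | nonzero], so the system is consistent. Back-substitution gives c₁ = 2, c₂ = 0: w = (2)·v₁ + (0)·v₂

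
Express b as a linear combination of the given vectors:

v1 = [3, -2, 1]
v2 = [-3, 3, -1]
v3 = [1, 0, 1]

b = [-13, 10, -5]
c1 = -2, c2 = 2, c3 = -1

b = -2·v1 + 2·v2 + -1·v3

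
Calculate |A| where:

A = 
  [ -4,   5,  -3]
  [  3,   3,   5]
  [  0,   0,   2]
Cofactor expansion along row 1:
det(A) = (-4)·((3)(2) - (5)(0)) - (5)·((3)(2) - (5)(0)) + (-3)·((3)(0) - (3)(0))
  = (-4)(6) - (5)(6) + (-3)(0)
  = -54

det(A) = -54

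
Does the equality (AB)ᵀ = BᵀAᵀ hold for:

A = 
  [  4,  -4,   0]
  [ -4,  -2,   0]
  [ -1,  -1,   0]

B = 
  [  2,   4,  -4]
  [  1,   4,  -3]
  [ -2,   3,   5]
Yes

(AB)ᵀ = 
  [  4, -10,  -3]
  [  0, -24,  -8]
  [ -4,  22,   7]

BᵀAᵀ = 
  [  4, -10,  -3]
  [  0, -24,  -8]
  [ -4,  22,   7]

Both sides are equal — this is the standard identity (AB)ᵀ = BᵀAᵀ, which holds for all A, B.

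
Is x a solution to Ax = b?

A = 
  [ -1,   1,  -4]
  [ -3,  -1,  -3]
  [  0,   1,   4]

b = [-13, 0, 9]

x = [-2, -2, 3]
No

Ax = [-12, -1, 10] ≠ b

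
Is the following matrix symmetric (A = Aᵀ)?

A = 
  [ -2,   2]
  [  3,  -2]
No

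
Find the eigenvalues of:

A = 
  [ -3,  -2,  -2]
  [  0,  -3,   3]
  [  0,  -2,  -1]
λ = -3, -2 + i√5, -2 - i√5  (≈ -3, -2 + 2.236i, -2 - 2.236i)

Characteristic polynomial: det(λI - A) = λ³ + 7λ² + 21λ + 27
Testing integer divisors of the constant term: p(-3) = 0, so (λ + 3) is a factor:
p(λ) = (λ + 3)(λ² + 4λ + 9)
λ² + 4λ + 9 = 0  ⇒  λ = (-4 ± √((4)² - 4·(9)))/2 = (-4 ± √(-20))/2
  = -2 + i√5,  -2 - i√5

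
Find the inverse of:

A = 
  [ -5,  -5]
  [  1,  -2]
det(A) = (-5)(-2) - (-5)(1) = 15
For a 2×2 matrix, A⁻¹ = (1/det(A)) · [[d, -b], [-c, a]]
    = (1/15) · [[-2, 5], [-1, -5]]

A⁻¹ = 
  [-2/15,   1/3]
  [-1/15,  -1/3]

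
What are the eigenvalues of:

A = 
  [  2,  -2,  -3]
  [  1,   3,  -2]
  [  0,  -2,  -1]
λ = 2, 1 + √6, 1 - √6  (≈ 2, 3.449, -1.449)

Characteristic polynomial: det(λI - A) = λ³ - 4λ² - λ + 10
Testing integer divisors of the constant term: p(2) = 0, so (λ - 2) is a factor:
p(λ) = (λ - 2)(λ² - 2λ - 5)
λ² - 2λ - 5 = 0  ⇒  λ = (2 ± √((-2)² - 4·(-5)))/2 = (2 ± √(24))/2
  = 1 + √6,  1 - √6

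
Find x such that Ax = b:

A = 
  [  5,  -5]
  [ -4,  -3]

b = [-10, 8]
Row reduce the augmented matrix [A|b]:
R2 → R2 + (4/5)·R1
REF = 
  [  5,  -5, -10]
  [  0,  -7,   0]

Back-substitution:
x₂ = 0 / (-7) = 0
x₁ = (-10 - (-5)(0)) / 5 = -2

x = [-2, 0]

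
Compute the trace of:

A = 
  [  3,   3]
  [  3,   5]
8

tr(A) = 3 + 5 = 8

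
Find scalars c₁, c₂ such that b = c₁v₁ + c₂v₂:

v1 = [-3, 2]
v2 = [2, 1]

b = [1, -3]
c1 = -1, c2 = -1

b = -1·v1 + -1·v2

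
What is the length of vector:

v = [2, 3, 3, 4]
6.164

||v||₂ = √((2)² + (3)² + (3)² + (4)²) = √38 = 6.164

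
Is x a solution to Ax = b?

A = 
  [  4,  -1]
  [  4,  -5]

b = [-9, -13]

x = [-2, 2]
No

Ax = [-10, -18] ≠ b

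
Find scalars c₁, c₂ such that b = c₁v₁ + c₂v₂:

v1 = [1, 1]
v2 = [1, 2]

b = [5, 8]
c1 = 2, c2 = 3

b = 2·v1 + 3·v2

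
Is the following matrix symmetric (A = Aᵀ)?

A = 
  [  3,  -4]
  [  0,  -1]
No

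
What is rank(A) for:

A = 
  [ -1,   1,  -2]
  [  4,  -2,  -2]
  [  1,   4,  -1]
rank(A) = 3

Row reduce:
R2 → R2 + (4)·R1
R3 → R3 + (1)·R1
R3 → R3 - (5/2)·R2
REF = 
  [ -1,   1,  -2]
  [  0,   2, -10]
  [  0,   0,  22]
Pivot columns: 1, 2, 3 → 3 pivots.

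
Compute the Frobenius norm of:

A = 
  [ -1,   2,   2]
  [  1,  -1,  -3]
||A||_F = 4.472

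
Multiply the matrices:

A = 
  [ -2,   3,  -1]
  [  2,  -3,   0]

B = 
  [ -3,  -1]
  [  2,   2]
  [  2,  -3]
AB = 
  [ 10,  11]
  [-12,  -8]

A is 2×3 and B is 3×2, so AB is 2×2. Each entry is (row of A)·(column of B):
AB[1,1] = (-2)(-3) + (3)(2) + (-1)(2) = 10
AB[1,2] = (-2)(-1) + (3)(2) + (-1)(-3) = 11
AB[2,1] = (2)(-3) + (-3)(2) + (0)(2) = -12
AB[2,2] = (2)(-1) + (-3)(2) + (0)(-3) = -8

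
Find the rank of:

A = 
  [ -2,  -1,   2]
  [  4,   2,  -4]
Row reduce:
R2 → R2 + (2)·R1
REF = 
  [ -2,  -1,   2]
  [  0,   0,   0]
Pivot columns: 1 → 1 pivot.

rank(A) = 1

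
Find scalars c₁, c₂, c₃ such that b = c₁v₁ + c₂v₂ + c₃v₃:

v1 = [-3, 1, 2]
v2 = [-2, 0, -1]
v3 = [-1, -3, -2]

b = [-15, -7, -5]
c1 = 2, c2 = 3, c3 = 3

b = 2·v1 + 3·v2 + 3·v3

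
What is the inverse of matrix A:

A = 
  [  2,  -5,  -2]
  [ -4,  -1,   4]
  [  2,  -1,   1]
det(A) = (2)·((-1)(1) - (4)(-1)) - (-5)·((-4)(1) - (4)(2)) + (-2)·((-4)(-1) - (-1)(2))
  = (2)(3) - (-5)(-12) + (-2)(6)
  = -66
det(A) = -66 ≠ 0, so A is invertible.

Cofactors Cᵢⱼ = (-1)ⁱ⁺ʲ·Mᵢⱼ:
C = 
  [  3,  12,   6]
  [  7,   6,  -8]
  [-22,   0, -22]

adj(A) = Cᵀ:
adj(A) = 
  [  3,   7, -22]
  [ 12,   6,   0]
  [  6,  -8, -22]

A⁻¹ = (-1/66) · adj(A):
A⁻¹ = 
  [-1/22, -7/66,   1/3]
  [-2/11, -1/11,     0]
  [-1/11,  4/33,   1/3]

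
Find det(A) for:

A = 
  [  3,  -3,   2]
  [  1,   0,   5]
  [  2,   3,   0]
-69

Cofactor expansion along row 1:
det(A) = (3)·((0)(0) - (5)(3)) - (-3)·((1)(0) - (5)(2)) + (2)·((1)(3) - (0)(2))
  = (3)(-15) - (-3)(-10) + (2)(3)
  = -69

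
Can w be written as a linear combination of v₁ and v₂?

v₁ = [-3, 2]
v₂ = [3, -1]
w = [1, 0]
Yes

Form the augmented matrix and row-reduce:
[v₁|v₂|w] = 
  [ -3,   3,   1]
  [  2,  -1,   0]
R2 → R2 + (2/3)·R1
REF = 
  [ -3,   3,   1]
  [  0,   1, 2/3]

No row of the form [0 0 | nonzero], so the system is consistent. Back-substitution gives c₁ = 1/3, c₂ = 2/3: w = (1/3)·v₁ + (2/3)·v₂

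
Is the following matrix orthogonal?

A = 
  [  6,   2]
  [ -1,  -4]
No

AᵀA = 
  [ 37,  16]
  [ 16,  20]
≠ I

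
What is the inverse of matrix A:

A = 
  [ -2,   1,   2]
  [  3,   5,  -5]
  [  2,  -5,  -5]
det(A) = (-2)·((5)(-5) - (-5)(-5)) - (1)·((3)(-5) - (-5)(2)) + (2)·((3)(-5) - (5)(2))
  = (-2)(-50) - (1)(-5) + (2)(-25)
  = 55
det(A) = 55 ≠ 0, so A is invertible.

Cofactors Cᵢⱼ = (-1)ⁱ⁺ʲ·Mᵢⱼ:
C = 
  [-50,   5, -25]
  [ -5,   6,  -8]
  [-15,  -4, -13]

adj(A) = Cᵀ:
adj(A) = 
  [-50,  -5, -15]
  [  5,   6,  -4]
  [-25,  -8, -13]

A⁻¹ = (1/55) · adj(A):
A⁻¹ = 
  [-10/11,  -1/11,  -3/11]
  [  1/11,   6/55,  -4/55]
  [ -5/11,  -8/55, -13/55]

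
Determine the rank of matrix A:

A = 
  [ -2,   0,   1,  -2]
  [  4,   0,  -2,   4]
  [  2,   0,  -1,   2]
rank(A) = 1

Row reduce:
R2 → R2 + (2)·R1
R3 → R3 + (1)·R1
REF = 
  [ -2,   0,   1,  -2]
  [  0,   0,   0,   0]
  [  0,   0,   0,   0]
Pivot columns: 1 → 1 pivot.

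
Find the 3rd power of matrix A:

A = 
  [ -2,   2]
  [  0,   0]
A² = A·A:
A²[1,1] = (-2)(-2) + (2)(0) = 4
A²[1,2] = (-2)(2) + (2)(0) = -4
A²[2,1] = (0)(-2) + (0)(0) = 0
A²[2,2] = (0)(2) + (0)(0) = 0
A² = 
  [  4,  -4]
  [  0,   0]

A^3 = A^2·A:
A^3[1,1] = (4)(-2) + (-4)(0) = -8
A^3[1,2] = (4)(2) + (-4)(0) = 8
A^3[2,1] = (0)(-2) + (0)(0) = 0
A^3[2,2] = (0)(2) + (0)(0) = 0
A^3 = 
  [ -8,   8]
  [  0,   0]

Therefore
A^3 = 
  [ -8,   8]
  [  0,   0]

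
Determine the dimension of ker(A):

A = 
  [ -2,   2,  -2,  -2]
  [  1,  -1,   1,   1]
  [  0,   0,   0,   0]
nullity(A) = 3

Row reduce:
R2 → R2 + (1/2)·R1
REF = 
  [ -2,   2,  -2,  -2]
  [  0,   0,   0,   0]
  [  0,   0,   0,   0]
Pivot columns: 1 → 1 pivot.
rank(A) = 1, so nullity(A) = 4 - 1 = 3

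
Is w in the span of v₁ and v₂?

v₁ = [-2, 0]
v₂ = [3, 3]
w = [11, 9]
Yes

Form the augmented matrix and row-reduce:
[v₁|v₂|w] = 
  [ -2,   3,  11]
  [  0,   3,   9]
(already in echelon form — no row operations needed)

No row of the form [0 0 | nonzero], so the system is consistent. Back-substitution gives c₁ = -1, c₂ = 3: w = (-1)·v₁ + (3)·v₂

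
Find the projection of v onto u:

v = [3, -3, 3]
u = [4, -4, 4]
v·u = (3)(4) + (-3)(-4) + (3)(4) = 36
u·u = (4)² + (-4)² + (4)² = 48
proj_u(v) = (v·u / u·u) × u = (36/48) × u = (3/4) × u

proj_u(v) = [3, -3, 3]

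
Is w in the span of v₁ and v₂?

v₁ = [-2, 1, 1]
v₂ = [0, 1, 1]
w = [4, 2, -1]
No

Form the augmented matrix and row-reduce:
[v₁|v₂|w] = 
  [ -2,   0,   4]
  [  1,   1,   2]
  [  1,   1,  -1]
R2 → R2 + (1/2)·R1
R3 → R3 + (1/2)·R1
R3 → R3 - (1)·R2
REF = 
  [ -2,   0,   4]
  [  0,   1,   4]
  [  0,   0,  -3]

Row 3 reads [0 0 | -3], i.e. 0 = -3, so the system is inconsistent and w ∉ span{v₁, v₂}.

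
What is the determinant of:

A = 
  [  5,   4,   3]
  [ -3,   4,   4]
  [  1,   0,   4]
Cofactor expansion along row 1:
det(A) = (5)·((4)(4) - (4)(0)) - (4)·((-3)(4) - (4)(1)) + (3)·((-3)(0) - (4)(1))
  = (5)(16) - (4)(-16) + (3)(-4)
  = 132

det(A) = 132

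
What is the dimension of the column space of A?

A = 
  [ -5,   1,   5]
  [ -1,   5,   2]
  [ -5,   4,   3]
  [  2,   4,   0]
dim(Col(A)) = 3

Row reduce:
R2 → R2 - (1/5)·R1
R3 → R3 - (1)·R1
R4 → R4 + (2/5)·R1
R3 → R3 - (5/8)·R2
R4 → R4 - (11/12)·R2
R4 → R4 + (26/63)·R3
REF = 
  [   -5,     1,     5]
  [    0,  24/5,     1]
  [    0,     0, -21/8]
  [    0,     0,     0]
Pivot columns: 1, 2, 3 → 3 pivots.
dim(Col(A)) = number of pivot columns = 3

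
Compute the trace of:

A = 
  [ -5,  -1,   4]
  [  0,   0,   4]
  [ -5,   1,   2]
-3

tr(A) = -5 + 0 + 2 = -3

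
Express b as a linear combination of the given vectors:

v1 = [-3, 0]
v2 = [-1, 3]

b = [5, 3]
c1 = -2, c2 = 1

b = -2·v1 + 1·v2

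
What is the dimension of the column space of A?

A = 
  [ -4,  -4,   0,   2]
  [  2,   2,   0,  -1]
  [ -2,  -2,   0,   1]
dim(Col(A)) = 1

Row reduce:
R2 → R2 + (1/2)·R1
R3 → R3 - (1/2)·R1
REF = 
  [ -4,  -4,   0,   2]
  [  0,   0,   0,   0]
  [  0,   0,   0,   0]
Pivot columns: 1 → 1 pivot.
dim(Col(A)) = number of pivot columns = 1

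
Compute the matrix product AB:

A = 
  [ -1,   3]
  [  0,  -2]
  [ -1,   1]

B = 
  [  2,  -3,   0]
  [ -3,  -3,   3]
A is 3×2 and B is 2×3, so AB is 3×3. Each entry is (row of A)·(column of B):
AB[1,1] = (-1)(2) + (3)(-3) = -11
AB[1,2] = (-1)(-3) + (3)(-3) = -6
AB[1,3] = (-1)(0) + (3)(3) = 9
AB[2,1] = (0)(2) + (-2)(-3) = 6
AB[2,2] = (0)(-3) + (-2)(-3) = 6
AB[2,3] = (0)(0) + (-2)(3) = -6
AB[3,1] = (-1)(2) + (1)(-3) = -5
AB[3,2] = (-1)(-3) + (1)(-3) = 0
AB[3,3] = (-1)(0) + (1)(3) = 3

AB = 
  [-11,  -6,   9]
  [  6,   6,  -6]
  [ -5,   0,   3]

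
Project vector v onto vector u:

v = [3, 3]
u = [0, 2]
proj_u(v) = [0, 3]

v·u = (3)(0) + (3)(2) = 6
u·u = (0)² + (2)² = 4
proj_u(v) = (v·u / u·u) × u = (6/4) × u = (3/2) × u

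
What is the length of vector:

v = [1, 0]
1

||v||₂ = √((1)² + (0)²) = √1 = 1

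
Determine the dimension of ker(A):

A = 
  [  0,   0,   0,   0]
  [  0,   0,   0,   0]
nullity(A) = 4

Row reduce:
(no row operations needed)
REF = 
  [  0,   0,   0,   0]
  [  0,   0,   0,   0]
Pivot columns: none → 0 pivots.
rank(A) = 0, so nullity(A) = 4 - 0 = 4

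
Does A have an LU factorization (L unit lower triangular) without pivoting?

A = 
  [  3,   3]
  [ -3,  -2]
Yes.
A[1,1] = 3 ≠ 0, so Gaussian elimination proceeds without a row swap: multiplier ℓ₂₁ = (-3)/(3) = -1, and U[2,2] = -2 - (-1)(3) = 1.
L = 
  [  1,   0]
  [ -1,   1]
U = 
  [  3,   3]
  [  0,   1]
Check row 2 of LU: [(-1)(3), (-1)(3) + 1] = [-3, -2] = row 2 of A ✓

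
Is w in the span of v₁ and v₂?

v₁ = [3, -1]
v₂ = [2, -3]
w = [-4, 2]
Yes

Form the augmented matrix and row-reduce:
[v₁|v₂|w] = 
  [  3,   2,  -4]
  [ -1,  -3,   2]
R2 → R2 + (1/3)·R1
REF = 
  [   3,    2,   -4]
  [   0, -7/3,  2/3]

No row of the form [0 0 | nonzero], so the system is consistent. Back-substitution gives c₁ = -8/7, c₂ = -2/7: w = (-8/7)·v₁ + (-2/7)·v₂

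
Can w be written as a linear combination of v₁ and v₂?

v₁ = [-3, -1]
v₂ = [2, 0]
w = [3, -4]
Yes

Form the augmented matrix and row-reduce:
[v₁|v₂|w] = 
  [ -3,   2,   3]
  [ -1,   0,  -4]
R2 → R2 - (1/3)·R1
REF = 
  [  -3,    2,    3]
  [   0, -2/3,   -5]

No row of the form [0 0 | nonzero], so the system is consistent. Back-substitution gives c₁ = 4, c₂ = 15/2: w = (4)·v₁ + (15/2)·v₂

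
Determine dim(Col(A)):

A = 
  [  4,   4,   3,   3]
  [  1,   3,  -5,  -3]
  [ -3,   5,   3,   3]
Row reduce:
R2 → R2 - (1/4)·R1
R3 → R3 + (3/4)·R1
R3 → R3 - (4)·R2
REF = 
  [    4,     4,     3,     3]
  [    0,     2, -23/4, -15/4]
  [    0,     0, 113/4,  81/4]
Pivot columns: 1, 2, 3 → 3 pivots.
dim(Col(A)) = number of pivot columns = 3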